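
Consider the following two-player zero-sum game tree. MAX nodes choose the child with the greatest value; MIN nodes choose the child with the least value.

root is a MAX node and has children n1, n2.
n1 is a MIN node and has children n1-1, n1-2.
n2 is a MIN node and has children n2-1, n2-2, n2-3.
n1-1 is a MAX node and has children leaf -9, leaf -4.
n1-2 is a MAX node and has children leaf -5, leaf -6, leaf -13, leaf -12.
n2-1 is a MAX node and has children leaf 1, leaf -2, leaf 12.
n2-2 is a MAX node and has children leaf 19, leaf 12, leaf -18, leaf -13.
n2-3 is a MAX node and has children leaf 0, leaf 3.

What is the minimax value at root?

3

n1-1 (MAX): max(-9, -4) = -4
n1-2 (MAX): max(-5, -6, -13, -12) = -5
n1 (MIN): min(-4, -5) = -5
n2-1 (MAX): max(1, -2, 12) = 12
n2-2 (MAX): max(19, 12, -18, -13) = 19
n2-3 (MAX): max(0, 3) = 3
n2 (MIN): min(12, 19, 3) = 3
root (MAX): max(-5, 3) = 3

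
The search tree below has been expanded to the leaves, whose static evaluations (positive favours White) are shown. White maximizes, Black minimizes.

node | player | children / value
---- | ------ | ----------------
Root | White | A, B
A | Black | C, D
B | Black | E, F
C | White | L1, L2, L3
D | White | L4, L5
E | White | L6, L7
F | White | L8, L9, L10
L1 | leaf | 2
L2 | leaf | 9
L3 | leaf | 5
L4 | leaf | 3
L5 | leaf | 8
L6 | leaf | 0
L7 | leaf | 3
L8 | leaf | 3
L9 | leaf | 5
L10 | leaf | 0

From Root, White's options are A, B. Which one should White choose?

A

C (White): max(2, 9, 5) = 9
D (White): max(3, 8) = 8
A (Black): min(9, 8) = 8
E (White): max(0, 3) = 3
F (White): max(3, 5, 0) = 5
B (Black): min(3, 5) = 3
Root (White): max(8, 3) = 8
White at Root wants the highest of {A=8, B=3}, so chooses A.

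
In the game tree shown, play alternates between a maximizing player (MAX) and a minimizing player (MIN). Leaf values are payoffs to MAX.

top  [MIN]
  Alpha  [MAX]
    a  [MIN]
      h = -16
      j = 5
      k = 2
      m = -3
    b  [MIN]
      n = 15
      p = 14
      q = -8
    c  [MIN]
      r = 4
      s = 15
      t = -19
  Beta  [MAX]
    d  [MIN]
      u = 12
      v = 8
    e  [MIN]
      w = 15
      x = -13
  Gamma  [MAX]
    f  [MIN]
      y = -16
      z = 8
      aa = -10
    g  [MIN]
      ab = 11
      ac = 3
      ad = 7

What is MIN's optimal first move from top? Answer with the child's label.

Alpha

a (MIN): min(-16, 5, 2, -3) = -16
b (MIN): min(15, 14, -8) = -8
c (MIN): min(4, 15, -19) = -19
Alpha (MAX): max(-16, -8, -19) = -8
d (MIN): min(12, 8) = 8
e (MIN): min(15, -13) = -13
Beta (MAX): max(8, -13) = 8
f (MIN): min(-16, 8, -10) = -16
g (MIN): min(11, 3, 7) = 3
Gamma (MAX): max(-16, 3) = 3
top (MIN): min(-8, 8, 3) = -8
MIN at top wants the lowest of {Alpha=-8, Beta=8, Gamma=3}, so chooses Alpha.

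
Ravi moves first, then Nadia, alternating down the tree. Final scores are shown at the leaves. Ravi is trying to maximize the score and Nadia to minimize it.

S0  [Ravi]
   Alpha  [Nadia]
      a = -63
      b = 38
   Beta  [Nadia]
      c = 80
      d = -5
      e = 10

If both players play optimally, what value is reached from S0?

-5

Alpha (Nadia): min(-63, 38) = -63
Beta (Nadia): min(80, -5, 10) = -5
S0 (Ravi): max(-63, -5) = -5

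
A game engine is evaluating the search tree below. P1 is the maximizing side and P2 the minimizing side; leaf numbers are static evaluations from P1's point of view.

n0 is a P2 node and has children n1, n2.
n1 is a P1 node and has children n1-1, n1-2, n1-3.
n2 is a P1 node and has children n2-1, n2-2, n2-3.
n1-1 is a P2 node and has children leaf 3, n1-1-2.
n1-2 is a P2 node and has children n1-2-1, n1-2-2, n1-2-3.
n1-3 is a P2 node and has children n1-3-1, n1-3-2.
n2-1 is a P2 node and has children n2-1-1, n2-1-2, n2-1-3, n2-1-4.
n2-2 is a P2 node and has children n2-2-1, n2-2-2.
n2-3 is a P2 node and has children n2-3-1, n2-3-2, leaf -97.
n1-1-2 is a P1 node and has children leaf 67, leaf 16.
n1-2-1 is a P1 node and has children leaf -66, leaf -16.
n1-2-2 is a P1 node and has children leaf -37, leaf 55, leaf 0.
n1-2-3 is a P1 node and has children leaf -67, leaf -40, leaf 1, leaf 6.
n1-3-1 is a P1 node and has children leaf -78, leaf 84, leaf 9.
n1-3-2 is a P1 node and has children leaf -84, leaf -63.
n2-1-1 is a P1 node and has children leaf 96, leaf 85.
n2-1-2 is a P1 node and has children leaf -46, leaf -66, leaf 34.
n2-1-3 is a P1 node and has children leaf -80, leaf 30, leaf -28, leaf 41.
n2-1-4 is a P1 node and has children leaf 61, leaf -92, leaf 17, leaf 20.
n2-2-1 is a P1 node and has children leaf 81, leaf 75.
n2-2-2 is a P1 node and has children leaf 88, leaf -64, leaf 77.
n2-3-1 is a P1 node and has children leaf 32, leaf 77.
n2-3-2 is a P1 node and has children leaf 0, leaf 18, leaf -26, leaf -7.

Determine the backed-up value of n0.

n1-1-2 (P1): max(67, 16) = 67
n1-1 (P2): min(3, 67) = 3
n1-2-1 (P1): max(-66, -16) = -16
n1-2-2 (P1): max(-37, 55, 0) = 55
n1-2-3 (P1): max(-67, -40, 1, 6) = 6
n1-2 (P2): min(-16, 55, 6) = -16
n1-3-1 (P1): max(-78, 84, 9) = 84
n1-3-2 (P1): max(-84, -63) = -63
n1-3 (P2): min(84, -63) = -63
n1 (P1): max(3, -16, -63) = 3
n2-1-1 (P1): max(96, 85) = 96
n2-1-2 (P1): max(-46, -66, 34) = 34
n2-1-3 (P1): max(-80, 30, -28, 41) = 41
n2-1-4 (P1): max(61, -92, 17, 20) = 61
n2-1 (P2): min(96, 34, 41, 61) = 34
n2-2-1 (P1): max(81, 75) = 81
n2-2-2 (P1): max(88, -64, 77) = 88
n2-2 (P2): min(81, 88) = 81
n2-3-1 (P1): max(32, 77) = 77
n2-3-2 (P1): max(0, 18, -26, -7) = 18
n2-3 (P2): min(77, 18, -97) = -97
n2 (P1): max(34, 81, -97) = 81
n0 (P2): min(3, 81) = 3

3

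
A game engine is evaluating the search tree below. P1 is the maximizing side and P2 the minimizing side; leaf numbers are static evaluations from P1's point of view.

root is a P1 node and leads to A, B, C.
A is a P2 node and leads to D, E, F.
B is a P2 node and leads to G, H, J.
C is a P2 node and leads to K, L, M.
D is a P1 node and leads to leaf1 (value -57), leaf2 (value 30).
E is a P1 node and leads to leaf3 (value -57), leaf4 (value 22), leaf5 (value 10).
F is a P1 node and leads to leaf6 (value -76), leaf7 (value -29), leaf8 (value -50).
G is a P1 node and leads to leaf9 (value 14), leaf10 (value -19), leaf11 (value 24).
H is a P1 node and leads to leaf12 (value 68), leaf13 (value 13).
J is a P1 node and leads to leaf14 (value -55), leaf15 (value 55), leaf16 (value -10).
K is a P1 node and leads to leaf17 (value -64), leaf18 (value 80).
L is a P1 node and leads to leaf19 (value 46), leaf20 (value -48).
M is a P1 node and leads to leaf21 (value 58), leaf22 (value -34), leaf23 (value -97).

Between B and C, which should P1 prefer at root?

C

G (P1): max(14, -19, 24) = 24
H (P1): max(68, 13) = 68
J (P1): max(-55, 55, -10) = 55
B (P2): min(24, 68, 55) = 24
K (P1): max(-64, 80) = 80
L (P1): max(46, -48) = 46
M (P1): max(58, -34, -97) = 58
C (P2): min(80, 46, 58) = 46
P1 prefers the higher value; B=24, C=46. C is better since 46 > 24.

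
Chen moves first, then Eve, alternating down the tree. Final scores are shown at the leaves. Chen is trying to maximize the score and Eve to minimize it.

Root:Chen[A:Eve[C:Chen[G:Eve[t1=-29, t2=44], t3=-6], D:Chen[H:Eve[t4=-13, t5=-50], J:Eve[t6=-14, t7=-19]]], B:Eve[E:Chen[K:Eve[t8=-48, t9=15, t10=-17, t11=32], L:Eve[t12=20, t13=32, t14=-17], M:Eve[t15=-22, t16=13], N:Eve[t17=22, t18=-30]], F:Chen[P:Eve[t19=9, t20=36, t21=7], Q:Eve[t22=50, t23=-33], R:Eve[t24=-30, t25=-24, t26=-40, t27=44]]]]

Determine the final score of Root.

-17

G (Eve): min(-29, 44) = -29
C (Chen): max(-29, -6) = -6
H (Eve): min(-13, -50) = -50
J (Eve): min(-14, -19) = -19
D (Chen): max(-50, -19) = -19
A (Eve): min(-6, -19) = -19
K (Eve): min(-48, 15, -17, 32) = -48
L (Eve): min(20, 32, -17) = -17
M (Eve): min(-22, 13) = -22
N (Eve): min(22, -30) = -30
E (Chen): max(-48, -17, -22, -30) = -17
P (Eve): min(9, 36, 7) = 7
Q (Eve): min(50, -33) = -33
R (Eve): min(-30, -24, -40, 44) = -40
F (Chen): max(7, -33, -40) = 7
B (Eve): min(-17, 7) = -17
Root (Chen): max(-19, -17) = -17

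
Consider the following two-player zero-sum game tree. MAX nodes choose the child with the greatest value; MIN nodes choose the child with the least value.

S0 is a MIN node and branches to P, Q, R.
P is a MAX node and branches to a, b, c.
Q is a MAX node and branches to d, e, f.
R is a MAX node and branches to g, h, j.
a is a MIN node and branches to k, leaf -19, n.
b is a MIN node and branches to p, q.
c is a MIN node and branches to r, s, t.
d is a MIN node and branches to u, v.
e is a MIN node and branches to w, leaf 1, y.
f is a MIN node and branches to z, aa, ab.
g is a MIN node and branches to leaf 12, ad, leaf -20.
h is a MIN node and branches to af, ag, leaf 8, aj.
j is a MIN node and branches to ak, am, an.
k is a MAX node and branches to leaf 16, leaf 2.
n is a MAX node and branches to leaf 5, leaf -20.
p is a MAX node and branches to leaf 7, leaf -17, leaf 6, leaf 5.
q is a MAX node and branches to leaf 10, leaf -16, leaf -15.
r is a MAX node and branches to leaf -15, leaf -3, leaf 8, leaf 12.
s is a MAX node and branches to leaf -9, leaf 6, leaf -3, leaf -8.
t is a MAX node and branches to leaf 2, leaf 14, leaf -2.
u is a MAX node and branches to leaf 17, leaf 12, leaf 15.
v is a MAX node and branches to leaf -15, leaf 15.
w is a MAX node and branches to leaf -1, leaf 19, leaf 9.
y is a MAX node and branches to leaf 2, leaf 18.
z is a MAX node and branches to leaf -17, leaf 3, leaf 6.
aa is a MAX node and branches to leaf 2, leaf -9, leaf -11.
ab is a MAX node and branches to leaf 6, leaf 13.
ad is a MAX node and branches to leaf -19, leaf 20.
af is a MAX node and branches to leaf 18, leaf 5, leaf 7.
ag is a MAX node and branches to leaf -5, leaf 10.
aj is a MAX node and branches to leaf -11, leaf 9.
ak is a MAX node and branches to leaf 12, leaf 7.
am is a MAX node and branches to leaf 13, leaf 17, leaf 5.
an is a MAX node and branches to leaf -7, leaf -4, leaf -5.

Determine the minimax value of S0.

k (MAX): max(16, 2) = 16
n (MAX): max(5, -20) = 5
a (MIN): min(16, -19, 5) = -19
p (MAX): max(7, -17, 6, 5) = 7
q (MAX): max(10, -16, -15) = 10
b (MIN): min(7, 10) = 7
r (MAX): max(-15, -3, 8, 12) = 12
s (MAX): max(-9, 6, -3, -8) = 6
t (MAX): max(2, 14, -2) = 14
c (MIN): min(12, 6, 14) = 6
P (MAX): max(-19, 7, 6) = 7
u (MAX): max(17, 12, 15) = 17
v (MAX): max(-15, 15) = 15
d (MIN): min(17, 15) = 15
w (MAX): max(-1, 19, 9) = 19
y (MAX): max(2, 18) = 18
e (MIN): min(19, 1, 18) = 1
z (MAX): max(-17, 3, 6) = 6
aa (MAX): max(2, -9, -11) = 2
ab (MAX): max(6, 13) = 13
f (MIN): min(6, 2, 13) = 2
Q (MAX): max(15, 1, 2) = 15
ad (MAX): max(-19, 20) = 20
g (MIN): min(12, 20, -20) = -20
af (MAX): max(18, 5, 7) = 18
ag (MAX): max(-5, 10) = 10
aj (MAX): max(-11, 9) = 9
h (MIN): min(18, 10, 8, 9) = 8
ak (MAX): max(12, 7) = 12
am (MAX): max(13, 17, 5) = 17
an (MAX): max(-7, -4, -5) = -4
j (MIN): min(12, 17, -4) = -4
R (MAX): max(-20, 8, -4) = 8
S0 (MIN): min(7, 15, 8) = 7

7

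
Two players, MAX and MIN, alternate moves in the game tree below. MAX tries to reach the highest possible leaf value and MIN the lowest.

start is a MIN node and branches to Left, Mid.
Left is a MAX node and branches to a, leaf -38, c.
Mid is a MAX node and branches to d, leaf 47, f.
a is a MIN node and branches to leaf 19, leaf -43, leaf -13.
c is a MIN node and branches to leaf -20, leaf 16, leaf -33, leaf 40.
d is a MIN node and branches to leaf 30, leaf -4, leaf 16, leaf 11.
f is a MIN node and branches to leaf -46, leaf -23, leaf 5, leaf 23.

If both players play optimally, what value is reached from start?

a (MIN): min(19, -43, -13) = -43
c (MIN): min(-20, 16, -33, 40) = -33
Left (MAX): max(-43, -38, -33) = -33
d (MIN): min(30, -4, 16, 11) = -4
f (MIN): min(-46, -23, 5, 23) = -46
Mid (MAX): max(-4, 47, -46) = 47
start (MIN): min(-33, 47) = -33

-33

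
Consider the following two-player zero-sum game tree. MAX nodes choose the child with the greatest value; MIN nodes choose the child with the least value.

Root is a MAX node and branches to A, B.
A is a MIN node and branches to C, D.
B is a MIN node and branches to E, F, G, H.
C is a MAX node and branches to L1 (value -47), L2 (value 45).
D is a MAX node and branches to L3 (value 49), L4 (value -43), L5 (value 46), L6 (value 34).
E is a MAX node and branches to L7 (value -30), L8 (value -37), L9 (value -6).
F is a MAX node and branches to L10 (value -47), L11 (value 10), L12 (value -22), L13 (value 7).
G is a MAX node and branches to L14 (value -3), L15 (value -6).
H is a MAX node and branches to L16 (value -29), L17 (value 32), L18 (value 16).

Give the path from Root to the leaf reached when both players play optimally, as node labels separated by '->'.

C (MAX): max(-47, 45) = 45
D (MAX): max(49, -43, 46, 34) = 49
A (MIN): min(45, 49) = 45
E (MAX): max(-30, -37, -6) = -6
F (MAX): max(-47, 10, -22, 7) = 10
G (MAX): max(-3, -6) = -3
H (MAX): max(-29, 32, 16) = 32
B (MIN): min(-6, 10, -3, 32) = -6
Root (MAX): max(45, -6) = 45
At Root, MAX picks A (highest: 45).
At A, MIN picks C (lowest: 45).
At C, MAX picks L2 (highest: 45).
Terminal value 45.

Root -> A -> C -> L2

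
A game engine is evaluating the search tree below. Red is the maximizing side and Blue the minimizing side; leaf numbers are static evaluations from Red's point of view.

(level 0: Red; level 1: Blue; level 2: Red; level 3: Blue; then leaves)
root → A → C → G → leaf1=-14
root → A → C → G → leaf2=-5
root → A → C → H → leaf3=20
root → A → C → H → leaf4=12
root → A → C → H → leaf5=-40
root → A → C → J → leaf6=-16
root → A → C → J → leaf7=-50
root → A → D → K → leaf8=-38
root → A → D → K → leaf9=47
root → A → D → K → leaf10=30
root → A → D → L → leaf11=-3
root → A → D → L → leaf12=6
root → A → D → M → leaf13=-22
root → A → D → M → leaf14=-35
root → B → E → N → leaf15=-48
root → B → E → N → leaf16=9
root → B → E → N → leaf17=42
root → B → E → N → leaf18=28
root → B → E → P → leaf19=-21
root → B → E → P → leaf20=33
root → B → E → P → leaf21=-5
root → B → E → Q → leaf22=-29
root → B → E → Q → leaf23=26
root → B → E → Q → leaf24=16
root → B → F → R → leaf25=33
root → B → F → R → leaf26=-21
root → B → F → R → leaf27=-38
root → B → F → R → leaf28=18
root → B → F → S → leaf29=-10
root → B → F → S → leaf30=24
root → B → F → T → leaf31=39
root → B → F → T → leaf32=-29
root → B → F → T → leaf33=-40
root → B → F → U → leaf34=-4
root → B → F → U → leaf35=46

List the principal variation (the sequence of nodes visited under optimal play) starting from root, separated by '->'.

G (Blue): min(-14, -5) = -14
H (Blue): min(20, 12, -40) = -40
J (Blue): min(-16, -50) = -50
C (Red): max(-14, -40, -50) = -14
K (Blue): min(-38, 47, 30) = -38
L (Blue): min(-3, 6) = -3
M (Blue): min(-22, -35) = -35
D (Red): max(-38, -3, -35) = -3
A (Blue): min(-14, -3) = -14
N (Blue): min(-48, 9, 42, 28) = -48
P (Blue): min(-21, 33, -5) = -21
Q (Blue): min(-29, 26, 16) = -29
E (Red): max(-48, -21, -29) = -21
R (Blue): min(33, -21, -38, 18) = -38
S (Blue): min(-10, 24) = -10
T (Blue): min(39, -29, -40) = -40
U (Blue): min(-4, 46) = -4
F (Red): max(-38, -10, -40, -4) = -4
B (Blue): min(-21, -4) = -21
root (Red): max(-14, -21) = -14
At root, Red picks A (highest: -14).
At A, Blue picks C (lowest: -14).
At C, Red picks G (highest: -14).
At G, Blue picks leaf1 (lowest: -14).
Terminal value -14.

root -> A -> C -> G -> leaf1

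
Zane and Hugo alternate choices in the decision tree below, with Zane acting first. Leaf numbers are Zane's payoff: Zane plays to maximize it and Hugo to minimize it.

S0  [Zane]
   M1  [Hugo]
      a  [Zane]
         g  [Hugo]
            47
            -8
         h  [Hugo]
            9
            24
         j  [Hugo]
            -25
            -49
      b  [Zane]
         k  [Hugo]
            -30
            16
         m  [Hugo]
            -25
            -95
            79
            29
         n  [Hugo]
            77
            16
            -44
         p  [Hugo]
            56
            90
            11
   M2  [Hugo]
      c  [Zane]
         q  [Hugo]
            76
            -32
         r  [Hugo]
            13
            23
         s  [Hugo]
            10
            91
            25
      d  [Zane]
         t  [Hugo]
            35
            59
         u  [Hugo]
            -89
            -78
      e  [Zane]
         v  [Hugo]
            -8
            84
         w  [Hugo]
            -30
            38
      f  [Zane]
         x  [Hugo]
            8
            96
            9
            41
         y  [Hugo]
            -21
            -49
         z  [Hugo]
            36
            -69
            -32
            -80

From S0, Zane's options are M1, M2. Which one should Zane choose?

g (Hugo): min(47, -8) = -8
h (Hugo): min(9, 24) = 9
j (Hugo): min(-25, -49) = -49
a (Zane): max(-8, 9, -49) = 9
k (Hugo): min(-30, 16) = -30
m (Hugo): min(-25, -95, 79, 29) = -95
n (Hugo): min(77, 16, -44) = -44
p (Hugo): min(56, 90, 11) = 11
b (Zane): max(-30, -95, -44, 11) = 11
M1 (Hugo): min(9, 11) = 9
q (Hugo): min(76, -32) = -32
r (Hugo): min(13, 23) = 13
s (Hugo): min(10, 91, 25) = 10
c (Zane): max(-32, 13, 10) = 13
t (Hugo): min(35, 59) = 35
u (Hugo): min(-89, -78) = -89
d (Zane): max(35, -89) = 35
v (Hugo): min(-8, 84) = -8
w (Hugo): min(-30, 38) = -30
e (Zane): max(-8, -30) = -8
x (Hugo): min(8, 96, 9, 41) = 8
y (Hugo): min(-21, -49) = -49
z (Hugo): min(36, -69, -32, -80) = -80
f (Zane): max(8, -49, -80) = 8
M2 (Hugo): min(13, 35, -8, 8) = -8
S0 (Zane): max(9, -8) = 9
Zane at S0 wants the highest of {M1=9, M2=-8}, so chooses M1.

M1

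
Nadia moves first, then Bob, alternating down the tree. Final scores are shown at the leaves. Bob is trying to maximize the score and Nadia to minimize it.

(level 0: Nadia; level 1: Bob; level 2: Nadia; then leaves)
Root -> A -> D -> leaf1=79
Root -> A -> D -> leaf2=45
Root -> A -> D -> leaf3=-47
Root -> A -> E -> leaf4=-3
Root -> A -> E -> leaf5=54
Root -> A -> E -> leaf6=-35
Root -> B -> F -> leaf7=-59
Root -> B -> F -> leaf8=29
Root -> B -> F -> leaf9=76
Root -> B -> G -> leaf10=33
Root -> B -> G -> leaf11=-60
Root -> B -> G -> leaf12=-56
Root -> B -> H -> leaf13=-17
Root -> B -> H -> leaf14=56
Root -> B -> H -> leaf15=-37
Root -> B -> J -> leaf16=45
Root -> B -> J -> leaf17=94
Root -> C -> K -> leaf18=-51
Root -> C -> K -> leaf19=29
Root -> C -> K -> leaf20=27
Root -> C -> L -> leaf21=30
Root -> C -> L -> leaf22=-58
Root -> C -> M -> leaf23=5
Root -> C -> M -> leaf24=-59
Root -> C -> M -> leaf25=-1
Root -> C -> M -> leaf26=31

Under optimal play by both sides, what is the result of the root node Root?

-51

D (Nadia): min(79, 45, -47) = -47
E (Nadia): min(-3, 54, -35) = -35
A (Bob): max(-47, -35) = -35
F (Nadia): min(-59, 29, 76) = -59
G (Nadia): min(33, -60, -56) = -60
H (Nadia): min(-17, 56, -37) = -37
J (Nadia): min(45, 94) = 45
B (Bob): max(-59, -60, -37, 45) = 45
K (Nadia): min(-51, 29, 27) = -51
L (Nadia): min(30, -58) = -58
M (Nadia): min(5, -59, -1, 31) = -59
C (Bob): max(-51, -58, -59) = -51
Root (Nadia): min(-35, 45, -51) = -51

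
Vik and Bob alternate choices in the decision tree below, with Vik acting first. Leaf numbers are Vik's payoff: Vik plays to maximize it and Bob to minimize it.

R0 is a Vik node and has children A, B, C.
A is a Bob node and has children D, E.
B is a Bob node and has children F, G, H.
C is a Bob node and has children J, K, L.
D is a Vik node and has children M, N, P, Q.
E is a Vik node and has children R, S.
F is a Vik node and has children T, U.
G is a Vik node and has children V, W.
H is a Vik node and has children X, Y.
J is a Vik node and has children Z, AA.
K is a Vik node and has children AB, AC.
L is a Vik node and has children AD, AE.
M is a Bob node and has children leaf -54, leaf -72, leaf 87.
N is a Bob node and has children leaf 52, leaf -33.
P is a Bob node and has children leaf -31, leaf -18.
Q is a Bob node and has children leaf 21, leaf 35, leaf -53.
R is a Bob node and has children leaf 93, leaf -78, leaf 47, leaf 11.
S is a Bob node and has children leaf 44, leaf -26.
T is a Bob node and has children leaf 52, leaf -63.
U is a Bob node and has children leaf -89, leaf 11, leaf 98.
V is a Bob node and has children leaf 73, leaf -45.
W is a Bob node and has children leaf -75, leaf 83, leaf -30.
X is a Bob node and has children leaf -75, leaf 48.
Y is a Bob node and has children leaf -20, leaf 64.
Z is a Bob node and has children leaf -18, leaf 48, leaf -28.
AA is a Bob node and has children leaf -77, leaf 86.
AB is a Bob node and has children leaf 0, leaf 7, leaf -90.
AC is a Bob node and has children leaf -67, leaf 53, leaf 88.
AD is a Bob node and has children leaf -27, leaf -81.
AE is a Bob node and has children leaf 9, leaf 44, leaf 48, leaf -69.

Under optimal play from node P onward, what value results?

-31

P (Bob): min(-31, -18) = -31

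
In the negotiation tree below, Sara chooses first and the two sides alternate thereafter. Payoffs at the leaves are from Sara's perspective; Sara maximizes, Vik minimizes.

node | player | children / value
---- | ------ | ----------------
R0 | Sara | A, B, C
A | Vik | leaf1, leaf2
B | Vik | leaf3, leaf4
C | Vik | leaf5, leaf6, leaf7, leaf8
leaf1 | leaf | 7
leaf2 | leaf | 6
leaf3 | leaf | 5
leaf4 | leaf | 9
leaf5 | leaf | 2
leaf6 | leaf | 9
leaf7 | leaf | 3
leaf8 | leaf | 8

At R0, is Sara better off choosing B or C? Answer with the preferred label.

B (Vik): min(5, 9) = 5
C (Vik): min(2, 9, 3, 8) = 2
Sara prefers the higher value; B=5, C=2. B is better since 5 > 2.

B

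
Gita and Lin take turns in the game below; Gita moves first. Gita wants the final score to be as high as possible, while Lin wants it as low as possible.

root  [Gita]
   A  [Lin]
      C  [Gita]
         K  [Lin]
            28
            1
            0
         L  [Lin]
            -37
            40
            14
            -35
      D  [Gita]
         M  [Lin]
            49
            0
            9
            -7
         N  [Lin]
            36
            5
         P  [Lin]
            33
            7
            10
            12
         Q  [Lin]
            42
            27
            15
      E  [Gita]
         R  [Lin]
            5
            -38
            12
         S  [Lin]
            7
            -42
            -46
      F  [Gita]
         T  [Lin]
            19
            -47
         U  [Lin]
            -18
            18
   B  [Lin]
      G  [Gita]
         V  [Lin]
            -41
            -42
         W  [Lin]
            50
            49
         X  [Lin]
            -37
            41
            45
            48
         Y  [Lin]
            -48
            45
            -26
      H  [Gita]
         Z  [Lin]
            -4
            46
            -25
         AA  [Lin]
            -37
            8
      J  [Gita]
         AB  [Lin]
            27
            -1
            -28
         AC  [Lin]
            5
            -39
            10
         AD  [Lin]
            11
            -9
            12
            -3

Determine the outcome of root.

-25

K (Lin): min(28, 1, 0) = 0
L (Lin): min(-37, 40, 14, -35) = -37
C (Gita): max(0, -37) = 0
M (Lin): min(49, 0, 9, -7) = -7
N (Lin): min(36, 5) = 5
P (Lin): min(33, 7, 10, 12) = 7
Q (Lin): min(42, 27, 15) = 15
D (Gita): max(-7, 5, 7, 15) = 15
R (Lin): min(5, -38, 12) = -38
S (Lin): min(7, -42, -46) = -46
E (Gita): max(-38, -46) = -38
T (Lin): min(19, -47) = -47
U (Lin): min(-18, 18) = -18
F (Gita): max(-47, -18) = -18
A (Lin): min(0, 15, -38, -18) = -38
V (Lin): min(-41, -42) = -42
W (Lin): min(50, 49) = 49
X (Lin): min(-37, 41, 45, 48) = -37
Y (Lin): min(-48, 45, -26) = -48
G (Gita): max(-42, 49, -37, -48) = 49
Z (Lin): min(-4, 46, -25) = -25
AA (Lin): min(-37, 8) = -37
H (Gita): max(-25, -37) = -25
AB (Lin): min(27, -1, -28) = -28
AC (Lin): min(5, -39, 10) = -39
AD (Lin): min(11, -9, 12, -3) = -9
J (Gita): max(-28, -39, -9) = -9
B (Lin): min(49, -25, -9) = -25
root (Gita): max(-38, -25) = -25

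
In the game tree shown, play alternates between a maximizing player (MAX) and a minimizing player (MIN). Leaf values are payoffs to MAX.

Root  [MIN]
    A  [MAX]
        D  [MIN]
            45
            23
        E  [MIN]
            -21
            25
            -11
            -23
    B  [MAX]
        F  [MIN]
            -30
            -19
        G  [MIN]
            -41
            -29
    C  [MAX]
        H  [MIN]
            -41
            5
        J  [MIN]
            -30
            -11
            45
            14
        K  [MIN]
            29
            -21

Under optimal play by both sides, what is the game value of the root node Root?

-30

D (MIN): min(45, 23) = 23
E (MIN): min(-21, 25, -11, -23) = -23
A (MAX): max(23, -23) = 23
F (MIN): min(-30, -19) = -30
G (MIN): min(-41, -29) = -41
B (MAX): max(-30, -41) = -30
H (MIN): min(-41, 5) = -41
J (MIN): min(-30, -11, 45, 14) = -30
K (MIN): min(29, -21) = -21
C (MAX): max(-41, -30, -21) = -21
Root (MIN): min(23, -30, -21) = -30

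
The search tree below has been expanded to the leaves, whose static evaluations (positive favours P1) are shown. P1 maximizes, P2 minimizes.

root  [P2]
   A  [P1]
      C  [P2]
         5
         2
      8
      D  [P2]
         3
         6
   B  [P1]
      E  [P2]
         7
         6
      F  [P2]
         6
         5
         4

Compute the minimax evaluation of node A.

8

C (P2): min(5, 2) = 2
D (P2): min(3, 6) = 3
A (P1): max(2, 8, 3) = 8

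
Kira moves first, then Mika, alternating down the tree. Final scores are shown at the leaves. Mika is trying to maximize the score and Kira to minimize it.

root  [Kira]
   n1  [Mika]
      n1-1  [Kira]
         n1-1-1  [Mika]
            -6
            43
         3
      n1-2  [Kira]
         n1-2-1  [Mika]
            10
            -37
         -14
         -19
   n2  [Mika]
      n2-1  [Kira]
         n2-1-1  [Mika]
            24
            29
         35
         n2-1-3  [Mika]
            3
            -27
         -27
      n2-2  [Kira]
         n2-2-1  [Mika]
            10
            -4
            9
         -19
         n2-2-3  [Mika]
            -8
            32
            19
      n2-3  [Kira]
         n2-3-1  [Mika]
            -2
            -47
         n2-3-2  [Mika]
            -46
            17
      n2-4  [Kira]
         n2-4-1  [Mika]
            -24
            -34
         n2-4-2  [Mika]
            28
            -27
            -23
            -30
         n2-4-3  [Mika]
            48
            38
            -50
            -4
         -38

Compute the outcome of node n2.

-2

n2-1-1 (Mika): max(24, 29) = 29
n2-1-3 (Mika): max(3, -27) = 3
n2-1 (Kira): min(29, 35, 3, -27) = -27
n2-2-1 (Mika): max(10, -4, 9) = 10
n2-2-3 (Mika): max(-8, 32, 19) = 32
n2-2 (Kira): min(10, -19, 32) = -19
n2-3-1 (Mika): max(-2, -47) = -2
n2-3-2 (Mika): max(-46, 17) = 17
n2-3 (Kira): min(-2, 17) = -2
n2-4-1 (Mika): max(-24, -34) = -24
n2-4-2 (Mika): max(28, -27, -23, -30) = 28
n2-4-3 (Mika): max(48, 38, -50, -4) = 48
n2-4 (Kira): min(-24, 28, 48, -38) = -38
n2 (Mika): max(-27, -19, -2, -38) = -2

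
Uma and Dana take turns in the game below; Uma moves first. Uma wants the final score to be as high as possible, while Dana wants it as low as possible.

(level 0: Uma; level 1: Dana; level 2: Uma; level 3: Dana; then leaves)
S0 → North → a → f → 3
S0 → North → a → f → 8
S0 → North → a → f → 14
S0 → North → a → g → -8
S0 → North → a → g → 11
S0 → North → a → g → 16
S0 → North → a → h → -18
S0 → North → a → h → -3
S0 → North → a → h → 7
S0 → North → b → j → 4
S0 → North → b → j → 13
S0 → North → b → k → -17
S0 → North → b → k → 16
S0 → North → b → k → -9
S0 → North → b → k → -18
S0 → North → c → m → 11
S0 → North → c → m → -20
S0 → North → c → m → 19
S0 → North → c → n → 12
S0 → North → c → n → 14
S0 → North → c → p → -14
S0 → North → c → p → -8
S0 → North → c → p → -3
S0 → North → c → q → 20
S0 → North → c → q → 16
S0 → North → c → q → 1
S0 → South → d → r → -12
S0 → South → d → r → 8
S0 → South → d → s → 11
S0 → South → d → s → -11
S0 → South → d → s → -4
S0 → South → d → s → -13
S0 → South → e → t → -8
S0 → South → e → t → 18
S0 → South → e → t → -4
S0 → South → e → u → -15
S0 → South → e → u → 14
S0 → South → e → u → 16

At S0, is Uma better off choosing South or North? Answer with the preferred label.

r (Dana): min(-12, 8) = -12
s (Dana): min(11, -11, -4, -13) = -13
d (Uma): max(-12, -13) = -12
t (Dana): min(-8, 18, -4) = -8
u (Dana): min(-15, 14, 16) = -15
e (Uma): max(-8, -15) = -8
South (Dana): min(-12, -8) = -12
f (Dana): min(3, 8, 14) = 3
g (Dana): min(-8, 11, 16) = -8
h (Dana): min(-18, -3, 7) = -18
a (Uma): max(3, -8, -18) = 3
j (Dana): min(4, 13) = 4
k (Dana): min(-17, 16, -9, -18) = -18
b (Uma): max(4, -18) = 4
m (Dana): min(11, -20, 19) = -20
n (Dana): min(12, 14) = 12
p (Dana): min(-14, -8, -3) = -14
q (Dana): min(20, 16, 1) = 1
c (Uma): max(-20, 12, -14, 1) = 12
North (Dana): min(3, 4, 12) = 3
Uma prefers the higher value; South=-12, North=3. North is better since 3 > -12.

North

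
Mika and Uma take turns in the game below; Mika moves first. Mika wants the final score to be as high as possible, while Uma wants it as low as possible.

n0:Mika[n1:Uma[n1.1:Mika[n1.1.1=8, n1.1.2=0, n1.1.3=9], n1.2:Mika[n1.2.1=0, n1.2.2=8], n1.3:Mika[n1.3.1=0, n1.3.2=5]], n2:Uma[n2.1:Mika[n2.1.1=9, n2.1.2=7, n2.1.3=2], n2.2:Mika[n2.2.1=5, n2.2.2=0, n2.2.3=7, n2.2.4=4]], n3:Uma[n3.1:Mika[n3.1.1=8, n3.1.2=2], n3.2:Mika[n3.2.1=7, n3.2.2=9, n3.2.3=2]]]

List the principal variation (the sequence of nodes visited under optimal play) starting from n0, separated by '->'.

n1.1 (Mika): max(8, 0, 9) = 9
n1.2 (Mika): max(0, 8) = 8
n1.3 (Mika): max(0, 5) = 5
n1 (Uma): min(9, 8, 5) = 5
n2.1 (Mika): max(9, 7, 2) = 9
n2.2 (Mika): max(5, 0, 7, 4) = 7
n2 (Uma): min(9, 7) = 7
n3.1 (Mika): max(8, 2) = 8
n3.2 (Mika): max(7, 9, 2) = 9
n3 (Uma): min(8, 9) = 8
n0 (Mika): max(5, 7, 8) = 8
At n0, Mika picks n3 (highest: 8).
At n3, Uma picks n3.1 (lowest: 8).
At n3.1, Mika picks n3.1.1 (highest: 8).
Terminal value 8.

n0 -> n3 -> n3.1 -> n3.1.1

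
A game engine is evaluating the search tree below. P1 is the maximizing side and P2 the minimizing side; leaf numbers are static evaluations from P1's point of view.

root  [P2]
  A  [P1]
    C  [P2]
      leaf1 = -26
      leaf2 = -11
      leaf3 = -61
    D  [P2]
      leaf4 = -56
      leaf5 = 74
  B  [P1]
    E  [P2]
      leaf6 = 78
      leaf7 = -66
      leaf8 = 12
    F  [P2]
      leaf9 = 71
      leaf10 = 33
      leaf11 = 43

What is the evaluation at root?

C (P2): min(-26, -11, -61) = -61
D (P2): min(-56, 74) = -56
A (P1): max(-61, -56) = -56
E (P2): min(78, -66, 12) = -66
F (P2): min(71, 33, 43) = 33
B (P1): max(-66, 33) = 33
root (P2): min(-56, 33) = -56

-56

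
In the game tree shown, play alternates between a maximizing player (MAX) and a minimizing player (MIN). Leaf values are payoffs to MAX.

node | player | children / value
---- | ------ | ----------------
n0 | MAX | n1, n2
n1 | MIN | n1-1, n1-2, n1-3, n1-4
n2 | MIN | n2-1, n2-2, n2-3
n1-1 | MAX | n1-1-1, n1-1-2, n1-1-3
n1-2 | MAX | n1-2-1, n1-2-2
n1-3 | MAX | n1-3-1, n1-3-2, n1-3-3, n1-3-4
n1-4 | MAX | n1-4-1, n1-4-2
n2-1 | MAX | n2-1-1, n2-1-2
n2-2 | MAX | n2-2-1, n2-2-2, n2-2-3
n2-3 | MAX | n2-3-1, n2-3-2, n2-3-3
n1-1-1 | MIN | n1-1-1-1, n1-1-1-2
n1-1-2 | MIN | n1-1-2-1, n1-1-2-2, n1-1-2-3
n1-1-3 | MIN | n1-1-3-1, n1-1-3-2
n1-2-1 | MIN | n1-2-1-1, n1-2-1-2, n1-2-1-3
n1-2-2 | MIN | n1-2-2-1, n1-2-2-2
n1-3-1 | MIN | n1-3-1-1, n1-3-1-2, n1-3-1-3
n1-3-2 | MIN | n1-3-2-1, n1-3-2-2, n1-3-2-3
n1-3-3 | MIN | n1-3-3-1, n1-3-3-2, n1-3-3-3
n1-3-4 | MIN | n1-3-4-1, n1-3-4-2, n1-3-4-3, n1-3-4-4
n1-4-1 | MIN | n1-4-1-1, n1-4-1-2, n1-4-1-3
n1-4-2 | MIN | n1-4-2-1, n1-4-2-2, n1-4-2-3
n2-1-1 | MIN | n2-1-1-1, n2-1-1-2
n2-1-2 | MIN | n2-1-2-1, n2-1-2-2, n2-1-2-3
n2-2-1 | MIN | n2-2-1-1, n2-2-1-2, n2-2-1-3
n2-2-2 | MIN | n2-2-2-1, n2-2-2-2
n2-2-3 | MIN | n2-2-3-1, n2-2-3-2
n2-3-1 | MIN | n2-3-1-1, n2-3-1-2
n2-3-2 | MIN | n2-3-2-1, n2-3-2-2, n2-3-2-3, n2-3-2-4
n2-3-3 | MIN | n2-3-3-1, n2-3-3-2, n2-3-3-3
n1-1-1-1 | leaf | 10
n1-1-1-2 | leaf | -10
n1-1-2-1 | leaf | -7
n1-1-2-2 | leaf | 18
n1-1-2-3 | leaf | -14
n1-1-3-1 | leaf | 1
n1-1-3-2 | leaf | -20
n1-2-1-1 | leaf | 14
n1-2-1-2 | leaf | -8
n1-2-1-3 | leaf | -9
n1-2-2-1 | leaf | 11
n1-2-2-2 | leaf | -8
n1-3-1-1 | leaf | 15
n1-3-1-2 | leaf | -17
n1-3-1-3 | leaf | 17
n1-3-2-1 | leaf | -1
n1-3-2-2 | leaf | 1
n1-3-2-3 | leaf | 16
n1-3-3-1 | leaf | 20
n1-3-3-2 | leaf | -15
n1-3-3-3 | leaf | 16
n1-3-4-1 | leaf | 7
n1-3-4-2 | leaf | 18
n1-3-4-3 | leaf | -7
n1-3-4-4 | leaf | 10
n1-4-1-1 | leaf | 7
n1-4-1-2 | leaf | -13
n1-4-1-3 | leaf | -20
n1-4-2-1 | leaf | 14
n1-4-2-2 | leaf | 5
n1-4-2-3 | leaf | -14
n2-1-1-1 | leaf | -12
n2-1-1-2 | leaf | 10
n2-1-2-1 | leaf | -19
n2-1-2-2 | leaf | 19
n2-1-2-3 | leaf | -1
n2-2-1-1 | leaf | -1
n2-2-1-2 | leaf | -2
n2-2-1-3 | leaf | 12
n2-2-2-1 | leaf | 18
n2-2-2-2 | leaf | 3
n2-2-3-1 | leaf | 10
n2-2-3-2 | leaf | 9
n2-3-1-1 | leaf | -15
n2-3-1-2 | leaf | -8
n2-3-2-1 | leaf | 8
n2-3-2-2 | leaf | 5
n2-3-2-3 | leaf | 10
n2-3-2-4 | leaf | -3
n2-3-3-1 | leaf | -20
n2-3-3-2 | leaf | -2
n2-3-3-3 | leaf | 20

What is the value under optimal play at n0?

-12

n1-1-1 (MIN): min(10, -10) = -10
n1-1-2 (MIN): min(-7, 18, -14) = -14
n1-1-3 (MIN): min(1, -20) = -20
n1-1 (MAX): max(-10, -14, -20) = -10
n1-2-1 (MIN): min(14, -8, -9) = -9
n1-2-2 (MIN): min(11, -8) = -8
n1-2 (MAX): max(-9, -8) = -8
n1-3-1 (MIN): min(15, -17, 17) = -17
n1-3-2 (MIN): min(-1, 1, 16) = -1
n1-3-3 (MIN): min(20, -15, 16) = -15
n1-3-4 (MIN): min(7, 18, -7, 10) = -7
n1-3 (MAX): max(-17, -1, -15, -7) = -1
n1-4-1 (MIN): min(7, -13, -20) = -20
n1-4-2 (MIN): min(14, 5, -14) = -14
n1-4 (MAX): max(-20, -14) = -14
n1 (MIN): min(-10, -8, -1, -14) = -14
n2-1-1 (MIN): min(-12, 10) = -12
n2-1-2 (MIN): min(-19, 19, -1) = -19
n2-1 (MAX): max(-12, -19) = -12
n2-2-1 (MIN): min(-1, -2, 12) = -2
n2-2-2 (MIN): min(18, 3) = 3
n2-2-3 (MIN): min(10, 9) = 9
n2-2 (MAX): max(-2, 3, 9) = 9
n2-3-1 (MIN): min(-15, -8) = -15
n2-3-2 (MIN): min(8, 5, 10, -3) = -3
n2-3-3 (MIN): min(-20, -2, 20) = -20
n2-3 (MAX): max(-15, -3, -20) = -3
n2 (MIN): min(-12, 9, -3) = -12
n0 (MAX): max(-14, -12) = -12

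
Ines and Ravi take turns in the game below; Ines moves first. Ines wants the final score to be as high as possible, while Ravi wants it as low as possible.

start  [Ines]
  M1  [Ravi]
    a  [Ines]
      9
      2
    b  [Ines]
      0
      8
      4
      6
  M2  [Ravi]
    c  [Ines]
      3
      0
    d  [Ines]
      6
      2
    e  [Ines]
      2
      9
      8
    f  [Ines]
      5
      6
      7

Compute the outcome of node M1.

a (Ines): max(9, 2) = 9
b (Ines): max(0, 8, 4, 6) = 8
M1 (Ravi): min(9, 8) = 8

8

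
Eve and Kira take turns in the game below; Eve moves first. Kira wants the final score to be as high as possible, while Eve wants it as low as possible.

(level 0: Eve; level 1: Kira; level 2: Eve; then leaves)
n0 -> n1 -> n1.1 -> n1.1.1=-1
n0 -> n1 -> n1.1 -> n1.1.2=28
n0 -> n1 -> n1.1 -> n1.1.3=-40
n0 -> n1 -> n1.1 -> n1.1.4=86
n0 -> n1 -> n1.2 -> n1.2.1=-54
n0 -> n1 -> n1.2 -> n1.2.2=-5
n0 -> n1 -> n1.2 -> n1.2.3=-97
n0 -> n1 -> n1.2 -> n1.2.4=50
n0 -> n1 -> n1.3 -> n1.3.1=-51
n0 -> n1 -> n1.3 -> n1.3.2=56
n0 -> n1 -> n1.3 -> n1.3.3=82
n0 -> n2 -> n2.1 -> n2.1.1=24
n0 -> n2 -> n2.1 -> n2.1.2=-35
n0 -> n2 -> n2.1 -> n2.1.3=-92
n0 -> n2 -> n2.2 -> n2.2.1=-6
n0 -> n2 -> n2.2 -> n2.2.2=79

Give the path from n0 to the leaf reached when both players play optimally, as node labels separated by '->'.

n1.1 (Eve): min(-1, 28, -40, 86) = -40
n1.2 (Eve): min(-54, -5, -97, 50) = -97
n1.3 (Eve): min(-51, 56, 82) = -51
n1 (Kira): max(-40, -97, -51) = -40
n2.1 (Eve): min(24, -35, -92) = -92
n2.2 (Eve): min(-6, 79) = -6
n2 (Kira): max(-92, -6) = -6
n0 (Eve): min(-40, -6) = -40
At n0, Eve picks n1 (lowest: -40).
At n1, Kira picks n1.1 (highest: -40).
At n1.1, Eve picks n1.1.3 (lowest: -40).
Terminal value -40.

n0 -> n1 -> n1.1 -> n1.1.3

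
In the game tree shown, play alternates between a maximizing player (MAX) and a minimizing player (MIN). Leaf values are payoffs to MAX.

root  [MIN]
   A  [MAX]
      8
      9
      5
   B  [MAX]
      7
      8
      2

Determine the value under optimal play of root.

8

A (MAX): max(8, 9, 5) = 9
B (MAX): max(7, 8, 2) = 8
root (MIN): min(9, 8) = 8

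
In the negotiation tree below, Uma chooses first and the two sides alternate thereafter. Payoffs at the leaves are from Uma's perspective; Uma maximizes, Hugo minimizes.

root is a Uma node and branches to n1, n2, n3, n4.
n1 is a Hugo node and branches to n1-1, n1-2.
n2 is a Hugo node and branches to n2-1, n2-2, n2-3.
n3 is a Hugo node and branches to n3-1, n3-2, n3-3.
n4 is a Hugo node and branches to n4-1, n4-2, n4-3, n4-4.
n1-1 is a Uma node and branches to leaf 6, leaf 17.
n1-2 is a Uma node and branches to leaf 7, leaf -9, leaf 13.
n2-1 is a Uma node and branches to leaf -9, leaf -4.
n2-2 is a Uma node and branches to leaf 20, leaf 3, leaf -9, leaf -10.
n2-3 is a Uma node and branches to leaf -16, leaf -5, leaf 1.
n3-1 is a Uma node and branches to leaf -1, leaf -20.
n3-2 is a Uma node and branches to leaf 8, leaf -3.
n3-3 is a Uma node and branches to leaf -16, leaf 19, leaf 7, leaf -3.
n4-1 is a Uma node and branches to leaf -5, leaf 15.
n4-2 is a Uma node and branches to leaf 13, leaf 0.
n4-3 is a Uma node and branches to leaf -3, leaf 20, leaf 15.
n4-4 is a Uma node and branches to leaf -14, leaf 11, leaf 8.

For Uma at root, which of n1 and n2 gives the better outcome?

n1

n1-1 (Uma): max(6, 17) = 17
n1-2 (Uma): max(7, -9, 13) = 13
n1 (Hugo): min(17, 13) = 13
n2-1 (Uma): max(-9, -4) = -4
n2-2 (Uma): max(20, 3, -9, -10) = 20
n2-3 (Uma): max(-16, -5, 1) = 1
n2 (Hugo): min(-4, 20, 1) = -4
Uma prefers the higher value; n1=13, n2=-4. n1 is better since 13 > -4.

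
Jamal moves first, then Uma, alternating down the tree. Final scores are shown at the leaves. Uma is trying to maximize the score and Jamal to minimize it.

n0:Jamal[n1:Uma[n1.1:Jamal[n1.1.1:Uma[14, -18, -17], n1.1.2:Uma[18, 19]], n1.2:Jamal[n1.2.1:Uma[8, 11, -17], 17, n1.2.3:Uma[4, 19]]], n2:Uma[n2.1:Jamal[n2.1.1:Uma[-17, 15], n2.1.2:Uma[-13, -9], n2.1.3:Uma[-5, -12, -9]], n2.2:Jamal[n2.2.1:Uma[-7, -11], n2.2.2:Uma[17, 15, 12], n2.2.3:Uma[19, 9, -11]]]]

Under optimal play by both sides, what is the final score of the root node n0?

-7

n1.1.1 (Uma): max(14, -18, -17) = 14
n1.1.2 (Uma): max(18, 19) = 19
n1.1 (Jamal): min(14, 19) = 14
n1.2.1 (Uma): max(8, 11, -17) = 11
n1.2.3 (Uma): max(4, 19) = 19
n1.2 (Jamal): min(11, 17, 19) = 11
n1 (Uma): max(14, 11) = 14
n2.1.1 (Uma): max(-17, 15) = 15
n2.1.2 (Uma): max(-13, -9) = -9
n2.1.3 (Uma): max(-5, -12, -9) = -5
n2.1 (Jamal): min(15, -9, -5) = -9
n2.2.1 (Uma): max(-7, -11) = -7
n2.2.2 (Uma): max(17, 15, 12) = 17
n2.2.3 (Uma): max(19, 9, -11) = 19
n2.2 (Jamal): min(-7, 17, 19) = -7
n2 (Uma): max(-9, -7) = -7
n0 (Jamal): min(14, -7) = -7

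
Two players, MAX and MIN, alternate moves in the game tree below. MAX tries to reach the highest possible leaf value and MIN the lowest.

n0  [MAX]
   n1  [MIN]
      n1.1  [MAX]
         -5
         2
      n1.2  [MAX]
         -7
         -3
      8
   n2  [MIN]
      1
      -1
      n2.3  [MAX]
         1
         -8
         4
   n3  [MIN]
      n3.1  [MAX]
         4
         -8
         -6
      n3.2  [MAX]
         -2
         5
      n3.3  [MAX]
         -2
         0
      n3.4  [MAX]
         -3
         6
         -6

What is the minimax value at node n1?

-3

n1.1 (MAX): max(-5, 2) = 2
n1.2 (MAX): max(-7, -3) = -3
n1 (MIN): min(2, -3, 8) = -3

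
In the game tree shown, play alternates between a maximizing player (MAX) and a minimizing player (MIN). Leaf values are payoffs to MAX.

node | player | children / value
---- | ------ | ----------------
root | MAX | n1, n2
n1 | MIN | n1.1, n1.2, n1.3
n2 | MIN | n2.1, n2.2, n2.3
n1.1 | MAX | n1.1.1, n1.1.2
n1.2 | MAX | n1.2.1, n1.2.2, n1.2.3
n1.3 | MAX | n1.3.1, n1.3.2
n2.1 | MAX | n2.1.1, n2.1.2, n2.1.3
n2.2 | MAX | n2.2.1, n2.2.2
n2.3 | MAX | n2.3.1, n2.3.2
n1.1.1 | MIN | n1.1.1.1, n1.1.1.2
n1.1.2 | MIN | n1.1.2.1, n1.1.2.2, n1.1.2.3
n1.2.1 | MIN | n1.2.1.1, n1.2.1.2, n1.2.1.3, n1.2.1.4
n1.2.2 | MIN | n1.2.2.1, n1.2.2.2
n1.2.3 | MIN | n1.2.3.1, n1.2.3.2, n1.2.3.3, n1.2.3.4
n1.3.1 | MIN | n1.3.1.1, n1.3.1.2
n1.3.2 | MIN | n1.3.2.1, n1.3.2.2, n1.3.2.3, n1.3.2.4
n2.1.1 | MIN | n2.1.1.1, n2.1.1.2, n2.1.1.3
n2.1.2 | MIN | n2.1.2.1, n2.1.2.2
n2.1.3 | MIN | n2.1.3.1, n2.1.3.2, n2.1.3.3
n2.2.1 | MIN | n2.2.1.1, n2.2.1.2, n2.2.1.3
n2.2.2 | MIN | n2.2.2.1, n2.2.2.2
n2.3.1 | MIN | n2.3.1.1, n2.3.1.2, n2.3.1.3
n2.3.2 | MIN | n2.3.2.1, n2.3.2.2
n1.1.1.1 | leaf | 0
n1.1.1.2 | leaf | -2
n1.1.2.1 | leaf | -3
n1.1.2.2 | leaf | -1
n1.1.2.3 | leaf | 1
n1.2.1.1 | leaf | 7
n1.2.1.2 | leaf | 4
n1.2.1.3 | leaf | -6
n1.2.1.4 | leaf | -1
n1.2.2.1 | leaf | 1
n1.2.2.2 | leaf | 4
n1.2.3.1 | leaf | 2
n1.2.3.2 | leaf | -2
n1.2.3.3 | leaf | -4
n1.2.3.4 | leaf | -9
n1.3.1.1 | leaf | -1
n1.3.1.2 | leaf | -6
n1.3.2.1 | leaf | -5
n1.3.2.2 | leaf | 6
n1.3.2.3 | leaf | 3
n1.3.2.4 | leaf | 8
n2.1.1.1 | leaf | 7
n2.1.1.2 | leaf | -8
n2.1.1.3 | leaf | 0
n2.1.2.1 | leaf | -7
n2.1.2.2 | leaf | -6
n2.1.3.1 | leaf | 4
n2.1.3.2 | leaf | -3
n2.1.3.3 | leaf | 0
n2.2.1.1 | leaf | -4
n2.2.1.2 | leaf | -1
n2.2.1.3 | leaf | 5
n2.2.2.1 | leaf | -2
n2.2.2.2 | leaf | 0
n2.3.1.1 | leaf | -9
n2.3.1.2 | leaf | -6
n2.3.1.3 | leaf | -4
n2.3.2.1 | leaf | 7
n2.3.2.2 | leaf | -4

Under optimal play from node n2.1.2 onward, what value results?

n2.1.2 (MIN): min(-7, -6) = -7

-7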